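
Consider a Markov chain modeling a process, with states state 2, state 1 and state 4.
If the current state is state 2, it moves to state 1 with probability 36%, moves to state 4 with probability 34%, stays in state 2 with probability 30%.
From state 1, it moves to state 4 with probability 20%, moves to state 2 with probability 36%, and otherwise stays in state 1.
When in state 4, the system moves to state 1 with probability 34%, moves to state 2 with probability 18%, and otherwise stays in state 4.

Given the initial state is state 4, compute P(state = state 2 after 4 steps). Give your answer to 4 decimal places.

0.2825

Propagate the distribution vector 4 steps from state 4.
After 0 steps: (0.0000, 0.0000, 1.0000)
After 1 step: (0.1800, 0.3400, 0.4800)
After 2 steps: (0.2628, 0.3776, 0.3596)
After 3 steps: (0.2795, 0.3830, 0.3375)
After 4 steps: (0.2825, 0.3839, 0.3336)
P(in state 2 after 4 steps) = 0.2825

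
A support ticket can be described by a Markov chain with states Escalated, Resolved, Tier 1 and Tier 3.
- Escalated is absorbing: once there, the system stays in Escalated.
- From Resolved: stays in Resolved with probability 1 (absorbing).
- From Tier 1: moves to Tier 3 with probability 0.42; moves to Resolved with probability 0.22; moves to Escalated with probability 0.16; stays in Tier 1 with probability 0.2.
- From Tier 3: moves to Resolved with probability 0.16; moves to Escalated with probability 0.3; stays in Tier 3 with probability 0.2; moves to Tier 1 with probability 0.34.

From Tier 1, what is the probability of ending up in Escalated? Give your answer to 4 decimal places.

0.5109

Let h(s) be the probability of absorption at Escalated starting from transient state s. Then h(Escalated) = 1 and h(Resolved) = 0. By first-step analysis:
h(Tier 1) = 0.16·1 + 0.22·0 + 0.2·h(Tier 1) + 0.42·h(Tier 3)
h(Tier 3) = 0.3·1 + 0.16·0 + 0.34·h(Tier 1) + 0.2·h(Tier 3)
Solving: h(Tier 1) = 0.5109, h(Tier 3) = 0.5921.
Starting from Tier 1, the probability is 0.5109.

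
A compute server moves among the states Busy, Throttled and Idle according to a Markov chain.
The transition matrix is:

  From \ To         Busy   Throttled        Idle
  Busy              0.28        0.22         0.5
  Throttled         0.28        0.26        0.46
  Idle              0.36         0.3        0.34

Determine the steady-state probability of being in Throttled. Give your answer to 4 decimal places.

Let the stationary distribution be π with π = πP and π_1 + π_2 + π_3 = 1.
π_1 = 0.28·π_1 + 0.28·π_2 + 0.36·π_3
π_2 = 0.22·π_1 + 0.26·π_2 + 0.3·π_3
Solving with the normalization constraint gives π = (0.3138, 0.2643, 0.4219).
So the stationary probability of Throttled is 0.2643.

0.2643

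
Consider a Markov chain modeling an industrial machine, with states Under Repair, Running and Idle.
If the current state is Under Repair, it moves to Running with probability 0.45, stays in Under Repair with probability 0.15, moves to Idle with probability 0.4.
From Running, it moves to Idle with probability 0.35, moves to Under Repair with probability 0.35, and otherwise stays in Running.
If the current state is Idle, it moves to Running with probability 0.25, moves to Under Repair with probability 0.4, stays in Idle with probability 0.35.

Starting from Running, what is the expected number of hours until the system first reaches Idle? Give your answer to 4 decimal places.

2.7429

Let t(s) be the expected number of hours to first reach Idle from state s, with t(Idle) = 0. Conditioning on the first hour:
t(Under Repair) = 1 + 0.15·t(Under Repair) + 0.45·t(Running)
t(Running) = 1 + 0.35·t(Under Repair) + 0.3·t(Running)
Solving: t(Under Repair) = 2.6286, t(Running) = 2.7429.
Expected hours from Running to Idle: 2.7429.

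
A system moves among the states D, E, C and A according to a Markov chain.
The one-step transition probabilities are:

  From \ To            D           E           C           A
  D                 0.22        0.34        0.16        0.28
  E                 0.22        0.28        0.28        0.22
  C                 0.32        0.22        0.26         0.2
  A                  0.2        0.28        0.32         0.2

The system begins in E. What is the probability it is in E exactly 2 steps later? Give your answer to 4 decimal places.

Propagate the distribution vector 2 steps from E.
After 0 steps: (0.0000, 1.0000, 0.0000, 0.0000)
After 1 step: (0.2200, 0.2800, 0.2800, 0.2200)
After 2 steps: (0.2436, 0.2764, 0.2568, 0.2232)
P(in E after 2 steps) = 0.2764

0.2764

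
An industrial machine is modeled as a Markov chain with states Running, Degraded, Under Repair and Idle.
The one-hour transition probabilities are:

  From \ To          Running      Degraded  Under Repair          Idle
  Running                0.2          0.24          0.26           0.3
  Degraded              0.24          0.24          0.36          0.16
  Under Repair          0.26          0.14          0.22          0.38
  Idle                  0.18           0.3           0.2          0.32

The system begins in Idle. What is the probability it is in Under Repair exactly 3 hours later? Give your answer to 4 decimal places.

0.2566

Propagate the distribution vector 3 hours from Idle.
After 0 hours: (0.0000, 0.0000, 0.0000, 1.0000)
After 1 hour: (0.1800, 0.3000, 0.2000, 0.3200)
After 2 hours: (0.2176, 0.2392, 0.2628, 0.2804)
After 3 hours: (0.2197, 0.2305, 0.2566, 0.2931)
P(in Under Repair after 3 hours) = 0.2566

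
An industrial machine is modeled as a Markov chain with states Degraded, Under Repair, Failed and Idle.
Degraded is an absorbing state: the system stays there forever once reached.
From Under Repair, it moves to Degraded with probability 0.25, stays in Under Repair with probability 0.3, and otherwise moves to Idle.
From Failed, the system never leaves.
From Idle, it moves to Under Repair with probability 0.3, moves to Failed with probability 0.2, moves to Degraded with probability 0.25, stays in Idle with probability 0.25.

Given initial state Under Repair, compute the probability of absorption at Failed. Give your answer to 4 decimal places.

Let h(s) be the probability of absorption at Failed starting from transient state s. Then h(Failed) = 1 and h(Degraded) = 0. By first-step analysis:
h(Under Repair) = 0.25·0 + 0.3·h(Under Repair) + 0.45·h(Idle)
h(Idle) = 0.25·0 + 0.3·h(Under Repair) + 0.2·1 + 0.25·h(Idle)
Solving: h(Under Repair) = 0.2308, h(Idle) = 0.3590.
Starting from Under Repair, the probability is 0.2308.

0.2308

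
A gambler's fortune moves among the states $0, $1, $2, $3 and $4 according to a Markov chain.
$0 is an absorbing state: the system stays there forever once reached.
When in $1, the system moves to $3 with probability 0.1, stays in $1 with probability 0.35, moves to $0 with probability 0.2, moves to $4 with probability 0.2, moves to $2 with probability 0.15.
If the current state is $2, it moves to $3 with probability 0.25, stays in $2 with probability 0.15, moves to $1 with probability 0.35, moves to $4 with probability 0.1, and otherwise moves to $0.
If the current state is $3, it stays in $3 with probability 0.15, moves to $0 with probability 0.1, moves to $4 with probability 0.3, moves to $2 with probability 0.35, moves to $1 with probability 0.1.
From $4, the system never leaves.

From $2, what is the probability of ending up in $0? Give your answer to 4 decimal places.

Let h(s) be the probability of absorption at $0 starting from transient state s. Then h($0) = 1 and h($4) = 0. By first-step analysis:
h($1) = 0.2·1 + 0.35·h($1) + 0.15·h($2) + 0.1·h($3) + 0.2·0
h($2) = 0.15·1 + 0.35·h($1) + 0.15·h($2) + 0.25·h($3) + 0.1·0
h($3) = 0.1·1 + 0.1·h($1) + 0.35·h($2) + 0.15·h($3) + 0.3·0
Solving: h($1) = 0.4762, h($2) = 0.4820, h($3) = 0.3721.
Starting from $2, the probability is 0.4820.

0.4820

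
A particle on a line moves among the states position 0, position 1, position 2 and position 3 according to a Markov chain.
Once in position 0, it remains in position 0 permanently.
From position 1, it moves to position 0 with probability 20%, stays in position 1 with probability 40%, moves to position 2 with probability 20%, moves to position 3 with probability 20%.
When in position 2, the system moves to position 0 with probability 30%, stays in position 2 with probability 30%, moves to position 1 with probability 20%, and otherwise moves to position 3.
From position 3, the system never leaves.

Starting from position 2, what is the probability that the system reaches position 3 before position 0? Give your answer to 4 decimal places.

0.4211

Let h(s) be the probability of absorption at position 3 starting from transient state s. Then h(position 3) = 1 and h(position 0) = 0. By first-step analysis:
h(position 1) = 0.2·0 + 0.4·h(position 1) + 0.2·h(position 2) + 0.2·1
h(position 2) = 0.3·0 + 0.2·h(position 1) + 0.3·h(position 2) + 0.2·1
Solving: h(position 1) = 0.4737, h(position 2) = 0.4211.
Starting from position 2, the probability is 0.4211.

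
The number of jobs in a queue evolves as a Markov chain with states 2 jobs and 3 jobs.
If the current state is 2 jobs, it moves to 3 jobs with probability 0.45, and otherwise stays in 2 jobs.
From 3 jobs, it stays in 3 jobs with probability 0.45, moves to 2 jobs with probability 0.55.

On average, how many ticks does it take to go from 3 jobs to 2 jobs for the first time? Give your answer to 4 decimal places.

1.8182

Let t(s) be the expected number of ticks to first reach 2 jobs from state s, with t(2 jobs) = 0. Conditioning on the first tick:
t(3 jobs) = 1 + 0.45·t(3 jobs)
Solving: t(3 jobs) = 1.8182.
Expected ticks from 3 jobs to 2 jobs: 1.8182.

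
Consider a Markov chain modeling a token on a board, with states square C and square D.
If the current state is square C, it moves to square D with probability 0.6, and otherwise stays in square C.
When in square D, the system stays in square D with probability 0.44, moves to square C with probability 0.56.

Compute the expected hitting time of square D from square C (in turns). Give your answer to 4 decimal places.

1.6667

Let t(s) be the expected number of turns to first reach square D from state s, with t(square D) = 0. Conditioning on the first turn:
t(square C) = 1 + 0.4·t(square C)
Solving: t(square C) = 1.6667.
Expected turns from square C to square D: 1.6667.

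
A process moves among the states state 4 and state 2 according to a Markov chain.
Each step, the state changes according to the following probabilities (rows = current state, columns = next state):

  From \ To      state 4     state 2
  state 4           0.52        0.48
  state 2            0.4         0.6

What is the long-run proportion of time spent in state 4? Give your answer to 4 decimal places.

0.4545

Let the stationary distribution be π with π = πP and π_1 + π_2 = 1.
π_1 = 0.52·π_1 + 0.4·π_2
Solving with the normalization constraint gives π = (0.4545, 0.5455).
So the stationary probability of state 4 is 0.4545.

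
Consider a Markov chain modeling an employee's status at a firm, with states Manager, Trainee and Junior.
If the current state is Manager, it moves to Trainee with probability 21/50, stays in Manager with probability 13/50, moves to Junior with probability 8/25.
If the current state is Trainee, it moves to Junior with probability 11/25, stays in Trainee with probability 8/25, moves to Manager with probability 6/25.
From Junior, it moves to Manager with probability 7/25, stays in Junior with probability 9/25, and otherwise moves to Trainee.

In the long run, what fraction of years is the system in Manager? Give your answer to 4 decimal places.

Let the stationary distribution be π with π = πP and π_1 + π_2 + π_3 = 1.
π_1 = 0.26·π_1 + 0.24·π_2 + 0.28·π_3
π_2 = 0.42·π_1 + 0.32·π_2 + 0.36·π_3
Solving with the normalization constraint gives π = (0.2603, 0.3612, 0.3785).
So the stationary probability of Manager is 0.2603.

0.2603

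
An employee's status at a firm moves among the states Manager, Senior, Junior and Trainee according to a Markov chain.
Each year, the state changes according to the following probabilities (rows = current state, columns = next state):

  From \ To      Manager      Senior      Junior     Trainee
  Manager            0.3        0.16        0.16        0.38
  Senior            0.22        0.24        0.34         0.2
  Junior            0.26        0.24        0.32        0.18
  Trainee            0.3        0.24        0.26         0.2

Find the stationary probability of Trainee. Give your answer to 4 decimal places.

0.2436

Let the stationary distribution be π with π = πP and π_1 + π_2 + π_3 + π_4 = 1.
π_1 = 0.3·π_1 + 0.22·π_2 + 0.26·π_3 + 0.3·π_4
π_2 = 0.16·π_1 + 0.24·π_2 + 0.24·π_3 + 0.24·π_4
π_3 = 0.16·π_1 + 0.34·π_2 + 0.32·π_3 + 0.26·π_4
Solving with the normalization constraint gives π = (0.2719, 0.2182, 0.2662, 0.2436).
So the stationary probability of Trainee is 0.2436.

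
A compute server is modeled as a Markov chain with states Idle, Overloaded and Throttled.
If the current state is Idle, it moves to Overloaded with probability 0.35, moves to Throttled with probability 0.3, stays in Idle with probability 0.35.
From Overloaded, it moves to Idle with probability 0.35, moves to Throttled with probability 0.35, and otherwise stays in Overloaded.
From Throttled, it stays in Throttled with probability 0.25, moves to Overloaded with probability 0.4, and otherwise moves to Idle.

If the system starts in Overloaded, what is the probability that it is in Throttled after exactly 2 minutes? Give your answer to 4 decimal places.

0.2975

Sum over the intermediate state after 1 minute:
P = P(Overloaded→Idle)·P(Idle→Throttled) + P(Overloaded→Overloaded)·P(Overloaded→Throttled) + P(Overloaded→Throttled)·P(Throttled→Throttled)
  = 0.35×0.3 + 0.3×0.35 + 0.35×0.25
  = 0.1050 + 0.1050 + 0.0875 = 0.2975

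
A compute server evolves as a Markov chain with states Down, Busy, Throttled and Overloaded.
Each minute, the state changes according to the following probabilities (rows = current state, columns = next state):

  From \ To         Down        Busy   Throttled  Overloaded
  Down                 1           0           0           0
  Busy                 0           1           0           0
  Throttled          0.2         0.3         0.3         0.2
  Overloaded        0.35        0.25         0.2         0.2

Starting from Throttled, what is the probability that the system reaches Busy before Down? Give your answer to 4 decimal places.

Let h(s) be the probability of absorption at Busy starting from transient state s. Then h(Busy) = 1 and h(Down) = 0. By first-step analysis:
h(Throttled) = 0.2·0 + 0.3·1 + 0.3·h(Throttled) + 0.2·h(Overloaded)
h(Overloaded) = 0.35·0 + 0.25·1 + 0.2·h(Throttled) + 0.2·h(Overloaded)
Solving: h(Throttled) = 0.5577, h(Overloaded) = 0.4519.
Starting from Throttled, the probability is 0.5577.

0.5577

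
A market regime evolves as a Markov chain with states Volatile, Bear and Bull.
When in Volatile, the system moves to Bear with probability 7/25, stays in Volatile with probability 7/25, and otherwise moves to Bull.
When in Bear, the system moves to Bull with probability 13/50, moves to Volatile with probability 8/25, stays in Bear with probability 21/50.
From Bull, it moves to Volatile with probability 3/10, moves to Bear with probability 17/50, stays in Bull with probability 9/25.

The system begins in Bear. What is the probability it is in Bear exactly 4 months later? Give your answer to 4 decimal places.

Propagate the distribution vector 4 months from Bear.
After 0 months: (0.0000, 1.0000, 0.0000)
After 1 month: (0.3200, 0.4200, 0.2600)
After 2 months: (0.3020, 0.3544, 0.3436)
After 3 months: (0.3010, 0.3502, 0.3487)
After 4 months: (0.3010, 0.3500, 0.3491)
P(in Bear after 4 months) = 0.3500

0.3500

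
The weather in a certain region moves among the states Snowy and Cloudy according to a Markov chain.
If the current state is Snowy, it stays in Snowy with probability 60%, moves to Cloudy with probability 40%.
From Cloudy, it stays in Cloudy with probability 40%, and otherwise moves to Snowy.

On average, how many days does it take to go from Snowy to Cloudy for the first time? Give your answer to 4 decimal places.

Let t(s) be the expected number of days to first reach Cloudy from state s, with t(Cloudy) = 0. Conditioning on the first day:
t(Snowy) = 1 + 0.6·t(Snowy)
Solving: t(Snowy) = 2.5000.
Expected days from Snowy to Cloudy: 2.5000.

2.5000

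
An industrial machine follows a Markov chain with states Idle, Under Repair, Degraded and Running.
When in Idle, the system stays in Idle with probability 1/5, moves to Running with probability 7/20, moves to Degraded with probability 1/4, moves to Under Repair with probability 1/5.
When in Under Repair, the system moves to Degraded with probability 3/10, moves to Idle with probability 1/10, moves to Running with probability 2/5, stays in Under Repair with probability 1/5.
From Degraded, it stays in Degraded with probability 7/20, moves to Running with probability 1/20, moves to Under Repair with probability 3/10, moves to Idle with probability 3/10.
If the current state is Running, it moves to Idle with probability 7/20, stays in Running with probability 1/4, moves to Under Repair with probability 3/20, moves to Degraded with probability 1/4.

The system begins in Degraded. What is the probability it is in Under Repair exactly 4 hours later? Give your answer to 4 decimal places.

0.2169

Propagate the distribution vector 4 hours from Degraded.
After 0 hours: (0.0000, 0.0000, 1.0000, 0.0000)
After 1 hour: (0.3000, 0.3000, 0.3500, 0.0500)
After 2 hours: (0.2125, 0.2325, 0.3000, 0.2550)
After 3 hours: (0.2450, 0.2173, 0.2916, 0.2461)
After 4 hours: (0.2444, 0.2169, 0.2900, 0.2488)
P(in Under Repair after 4 hours) = 0.2169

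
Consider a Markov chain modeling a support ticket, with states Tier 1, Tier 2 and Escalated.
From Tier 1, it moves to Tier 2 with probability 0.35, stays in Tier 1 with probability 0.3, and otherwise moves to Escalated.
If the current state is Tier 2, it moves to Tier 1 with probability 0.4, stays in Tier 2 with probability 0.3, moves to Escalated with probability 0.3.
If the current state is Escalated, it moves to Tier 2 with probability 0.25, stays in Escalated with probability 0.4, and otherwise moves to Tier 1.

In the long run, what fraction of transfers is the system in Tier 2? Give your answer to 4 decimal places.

Let the stationary distribution be π with π = πP and π_1 + π_2 + π_3 = 1.
π_1 = 0.3·π_1 + 0.4·π_2 + 0.35·π_3
π_2 = 0.35·π_1 + 0.3·π_2 + 0.25·π_3
Solving with the normalization constraint gives π = (0.3476, 0.2997, 0.3526).
So the stationary probability of Tier 2 is 0.2997.

0.2997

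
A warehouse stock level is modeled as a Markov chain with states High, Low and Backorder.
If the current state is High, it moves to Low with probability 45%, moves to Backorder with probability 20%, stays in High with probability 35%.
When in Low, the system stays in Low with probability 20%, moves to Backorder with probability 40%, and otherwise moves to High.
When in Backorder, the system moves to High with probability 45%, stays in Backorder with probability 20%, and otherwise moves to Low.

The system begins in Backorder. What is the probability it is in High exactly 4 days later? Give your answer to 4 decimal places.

0.3937

Propagate the distribution vector 4 days from Backorder.
After 0 days: (0.0000, 0.0000, 1.0000)
After 1 day: (0.4500, 0.3500, 0.2000)
After 2 days: (0.3875, 0.3425, 0.2700)
After 3 days: (0.3941, 0.3374, 0.2685)
After 4 days: (0.3937, 0.3388, 0.2675)
P(in High after 4 days) = 0.3937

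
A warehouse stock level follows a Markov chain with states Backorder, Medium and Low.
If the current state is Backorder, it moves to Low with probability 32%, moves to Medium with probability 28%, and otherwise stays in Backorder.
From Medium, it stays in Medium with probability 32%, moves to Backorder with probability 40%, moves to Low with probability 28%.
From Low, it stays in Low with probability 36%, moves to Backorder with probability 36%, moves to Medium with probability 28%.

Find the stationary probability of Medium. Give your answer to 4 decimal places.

Let the stationary distribution be π with π = πP and π_1 + π_2 + π_3 = 1.
π_1 = 0.4·π_1 + 0.4·π_2 + 0.36·π_3
π_2 = 0.28·π_1 + 0.32·π_2 + 0.28·π_3
Solving with the normalization constraint gives π = (0.3872, 0.2917, 0.3212).
So the stationary probability of Medium is 0.2917.

0.2917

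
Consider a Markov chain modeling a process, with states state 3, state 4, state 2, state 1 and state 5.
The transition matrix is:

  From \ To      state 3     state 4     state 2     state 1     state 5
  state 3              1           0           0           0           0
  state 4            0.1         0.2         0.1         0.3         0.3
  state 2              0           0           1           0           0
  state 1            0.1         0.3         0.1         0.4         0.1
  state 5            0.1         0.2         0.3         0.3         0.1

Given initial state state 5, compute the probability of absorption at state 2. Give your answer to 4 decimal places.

0.6512

Let h(s) be the probability of absorption at state 2 starting from transient state s. Then h(state 2) = 1 and h(state 3) = 0. By first-step analysis:
h(state 4) = 0.1·0 + 0.2·h(state 4) + 0.1·1 + 0.3·h(state 1) + 0.3·h(state 5)
h(state 1) = 0.1·0 + 0.3·h(state 4) + 0.1·1 + 0.4·h(state 1) + 0.1·h(state 5)
h(state 5) = 0.1·0 + 0.2·h(state 4) + 0.3·1 + 0.3·h(state 1) + 0.1·h(state 5)
Solving: h(state 4) = 0.5814, h(state 1) = 0.5659, h(state 5) = 0.6512.
Starting from state 5, the probability is 0.6512.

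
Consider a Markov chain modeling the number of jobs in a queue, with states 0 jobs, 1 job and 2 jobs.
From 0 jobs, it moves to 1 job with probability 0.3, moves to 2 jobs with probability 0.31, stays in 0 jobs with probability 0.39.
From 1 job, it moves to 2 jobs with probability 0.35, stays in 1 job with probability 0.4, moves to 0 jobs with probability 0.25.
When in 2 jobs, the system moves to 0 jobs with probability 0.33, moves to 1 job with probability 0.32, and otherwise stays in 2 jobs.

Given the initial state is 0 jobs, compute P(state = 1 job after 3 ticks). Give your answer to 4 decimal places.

Propagate the distribution vector 3 ticks from 0 jobs.
After 0 ticks: (1.0000, 0.0000, 0.0000)
After 1 tick: (0.3900, 0.3000, 0.3100)
After 2 ticks: (0.3294, 0.3362, 0.3344)
After 3 ticks: (0.3229, 0.3403, 0.3368)
P(in 1 job after 3 ticks) = 0.3403

0.3403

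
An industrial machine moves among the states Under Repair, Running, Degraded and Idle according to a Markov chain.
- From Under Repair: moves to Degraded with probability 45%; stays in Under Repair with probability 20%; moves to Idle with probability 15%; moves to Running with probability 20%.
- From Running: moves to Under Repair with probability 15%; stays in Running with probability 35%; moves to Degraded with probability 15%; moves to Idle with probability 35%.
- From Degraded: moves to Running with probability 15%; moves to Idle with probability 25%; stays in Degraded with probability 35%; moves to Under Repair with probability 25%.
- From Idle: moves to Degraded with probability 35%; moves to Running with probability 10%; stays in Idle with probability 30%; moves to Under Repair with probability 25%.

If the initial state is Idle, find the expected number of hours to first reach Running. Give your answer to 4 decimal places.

7.0175

Let t(s) be the expected number of hours to first reach Running from state s, with t(Running) = 0. Conditioning on the first hour:
t(Under Repair) = 1 + 0.2·t(Under Repair) + 0.45·t(Degraded) + 0.15·t(Idle)
t(Degraded) = 1 + 0.25·t(Under Repair) + 0.35·t(Degraded) + 0.25·t(Idle)
t(Idle) = 1 + 0.25·t(Under Repair) + 0.35·t(Degraded) + 0.3·t(Idle)
Solving: t(Under Repair) = 6.3158, t(Degraded) = 6.6667, t(Idle) = 7.0175.
Expected hours from Idle to Running: 7.0175.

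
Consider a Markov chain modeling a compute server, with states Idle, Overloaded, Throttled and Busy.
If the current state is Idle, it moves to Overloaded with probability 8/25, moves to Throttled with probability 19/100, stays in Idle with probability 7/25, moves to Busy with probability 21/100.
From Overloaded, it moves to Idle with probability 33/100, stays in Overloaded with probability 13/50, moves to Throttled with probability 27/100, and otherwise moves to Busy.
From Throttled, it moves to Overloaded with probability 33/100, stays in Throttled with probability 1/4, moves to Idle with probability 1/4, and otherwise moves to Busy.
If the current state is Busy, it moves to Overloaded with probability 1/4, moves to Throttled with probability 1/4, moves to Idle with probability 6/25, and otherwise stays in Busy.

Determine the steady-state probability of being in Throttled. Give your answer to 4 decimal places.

0.2390

Let the stationary distribution be π with π = πP and π_1 + π_2 + π_3 + π_4 = 1.
π_1 = 0.28·π_1 + 0.33·π_2 + 0.25·π_3 + 0.24·π_4
π_2 = 0.32·π_1 + 0.26·π_2 + 0.33·π_3 + 0.25·π_4
π_3 = 0.19·π_1 + 0.27·π_2 + 0.25·π_3 + 0.25·π_4
Solving with the normalization constraint gives π = (0.2798, 0.2916, 0.2390, 0.1895).
So the stationary probability of Throttled is 0.2390.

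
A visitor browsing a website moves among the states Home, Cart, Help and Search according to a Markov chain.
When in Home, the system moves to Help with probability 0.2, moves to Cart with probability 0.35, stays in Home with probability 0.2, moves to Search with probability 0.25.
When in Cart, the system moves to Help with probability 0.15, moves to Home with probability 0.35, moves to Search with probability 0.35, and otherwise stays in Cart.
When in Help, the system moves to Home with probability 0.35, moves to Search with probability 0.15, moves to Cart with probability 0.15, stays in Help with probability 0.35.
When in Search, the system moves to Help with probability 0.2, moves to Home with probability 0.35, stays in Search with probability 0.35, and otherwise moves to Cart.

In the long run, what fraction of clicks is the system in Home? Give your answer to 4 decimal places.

Let the stationary distribution be π with π = πP and π_1 + π_2 + π_3 + π_4 = 1.
π_1 = 0.2·π_1 + 0.35·π_2 + 0.35·π_3 + 0.35·π_4
π_2 = 0.35·π_1 + 0.15·π_2 + 0.15·π_3 + 0.1·π_4
π_3 = 0.2·π_1 + 0.15·π_2 + 0.35·π_3 + 0.2·π_4
Solving with the normalization constraint gives π = (0.3043, 0.1971, 0.2237, 0.2748).
So the stationary probability of Home is 0.3043.

0.3043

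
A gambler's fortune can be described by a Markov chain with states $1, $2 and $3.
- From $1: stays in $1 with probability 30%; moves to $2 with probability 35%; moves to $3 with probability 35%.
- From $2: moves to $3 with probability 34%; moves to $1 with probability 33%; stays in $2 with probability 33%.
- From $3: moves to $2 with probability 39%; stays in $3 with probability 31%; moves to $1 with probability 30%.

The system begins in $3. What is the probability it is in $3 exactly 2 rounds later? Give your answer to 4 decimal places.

0.3337

Sum over the intermediate state after 1 round:
P = P($3→$1)·P($1→$3) + P($3→$2)·P($2→$3) + P($3→$3)·P($3→$3)
  = 0.3×0.35 + 0.39×0.34 + 0.31×0.31
  = 0.1050 + 0.1326 + 0.0961 = 0.3337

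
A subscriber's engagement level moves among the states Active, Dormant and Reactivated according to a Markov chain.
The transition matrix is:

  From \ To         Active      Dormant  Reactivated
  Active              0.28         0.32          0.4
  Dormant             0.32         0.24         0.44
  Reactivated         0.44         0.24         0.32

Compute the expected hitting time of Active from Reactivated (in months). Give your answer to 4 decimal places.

2.4319

Let t(s) be the expected number of months to first reach Active from state s, with t(Active) = 0. Conditioning on the first month:
t(Dormant) = 1 + 0.24·t(Dormant) + 0.44·t(Reactivated)
t(Reactivated) = 1 + 0.24·t(Dormant) + 0.32·t(Reactivated)
Solving: t(Dormant) = 2.7237, t(Reactivated) = 2.4319.
Expected months from Reactivated to Active: 2.4319.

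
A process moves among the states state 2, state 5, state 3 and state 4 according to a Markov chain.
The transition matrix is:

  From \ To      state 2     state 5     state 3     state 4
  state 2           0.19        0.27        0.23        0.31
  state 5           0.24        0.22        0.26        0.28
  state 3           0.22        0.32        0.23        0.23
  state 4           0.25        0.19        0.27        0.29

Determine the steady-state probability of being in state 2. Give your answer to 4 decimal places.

Let the stationary distribution be π with π = πP and π_1 + π_2 + π_3 + π_4 = 1.
π_1 = 0.19·π_1 + 0.24·π_2 + 0.22·π_3 + 0.25·π_4
π_2 = 0.27·π_1 + 0.22·π_2 + 0.32·π_3 + 0.19·π_4
π_3 = 0.23·π_1 + 0.26·π_2 + 0.23·π_3 + 0.27·π_4
Solving with the normalization constraint gives π = (0.2265, 0.2479, 0.2485, 0.2771).
So the stationary probability of state 2 is 0.2265.

0.2265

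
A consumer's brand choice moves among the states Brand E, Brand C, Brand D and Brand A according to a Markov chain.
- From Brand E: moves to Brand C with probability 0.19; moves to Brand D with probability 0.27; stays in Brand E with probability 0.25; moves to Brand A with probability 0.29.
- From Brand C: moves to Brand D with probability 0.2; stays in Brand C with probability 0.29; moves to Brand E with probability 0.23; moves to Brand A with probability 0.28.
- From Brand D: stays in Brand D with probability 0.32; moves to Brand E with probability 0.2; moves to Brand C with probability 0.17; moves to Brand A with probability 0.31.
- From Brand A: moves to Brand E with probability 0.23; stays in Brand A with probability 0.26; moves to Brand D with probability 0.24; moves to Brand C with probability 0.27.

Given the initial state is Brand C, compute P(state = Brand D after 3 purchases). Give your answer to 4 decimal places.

Propagate the distribution vector 3 purchases from Brand C.
After 0 purchases: (0.0000, 1.0000, 0.0000, 0.0000)
After 1 purchase: (0.2300, 0.2900, 0.2000, 0.2800)
After 2 purchases: (0.2286, 0.2374, 0.2513, 0.2827)
After 3 purchases: (0.2270, 0.2313, 0.2575, 0.2842)
P(in Brand D after 3 purchases) = 0.2575

0.2575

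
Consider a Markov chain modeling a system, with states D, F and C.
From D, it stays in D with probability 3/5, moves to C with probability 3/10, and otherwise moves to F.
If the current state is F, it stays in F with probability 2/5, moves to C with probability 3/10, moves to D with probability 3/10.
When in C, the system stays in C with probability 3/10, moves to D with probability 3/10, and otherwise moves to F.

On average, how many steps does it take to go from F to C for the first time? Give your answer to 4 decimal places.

3.3333

Let t(s) be the expected number of steps to first reach C from state s, with t(C) = 0. Conditioning on the first step:
t(D) = 1 + 0.6·t(D) + 0.1·t(F)
t(F) = 1 + 0.3·t(D) + 0.4·t(F)
Solving: t(D) = 3.3333, t(F) = 3.3333.
Expected steps from F to C: 3.3333.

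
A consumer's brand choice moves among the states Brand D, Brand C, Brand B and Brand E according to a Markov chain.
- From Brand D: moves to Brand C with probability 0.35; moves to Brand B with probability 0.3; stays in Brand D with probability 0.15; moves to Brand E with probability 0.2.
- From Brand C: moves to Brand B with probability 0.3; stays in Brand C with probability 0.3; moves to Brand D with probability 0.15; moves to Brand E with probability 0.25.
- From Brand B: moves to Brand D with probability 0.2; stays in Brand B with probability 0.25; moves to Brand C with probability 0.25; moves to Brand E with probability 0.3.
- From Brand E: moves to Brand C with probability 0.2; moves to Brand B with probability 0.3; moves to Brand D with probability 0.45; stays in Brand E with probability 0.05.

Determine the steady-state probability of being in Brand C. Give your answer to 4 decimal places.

Let the stationary distribution be π with π = πP and π_1 + π_2 + π_3 + π_4 = 1.
π_1 = 0.15·π_1 + 0.15·π_2 + 0.2·π_3 + 0.45·π_4
π_2 = 0.35·π_1 + 0.3·π_2 + 0.25·π_3 + 0.2·π_4
π_3 = 0.3·π_1 + 0.3·π_2 + 0.25·π_3 + 0.3·π_4
Solving with the normalization constraint gives π = (0.2275, 0.2760, 0.2857, 0.2108).
So the stationary probability of Brand C is 0.2760.

0.2760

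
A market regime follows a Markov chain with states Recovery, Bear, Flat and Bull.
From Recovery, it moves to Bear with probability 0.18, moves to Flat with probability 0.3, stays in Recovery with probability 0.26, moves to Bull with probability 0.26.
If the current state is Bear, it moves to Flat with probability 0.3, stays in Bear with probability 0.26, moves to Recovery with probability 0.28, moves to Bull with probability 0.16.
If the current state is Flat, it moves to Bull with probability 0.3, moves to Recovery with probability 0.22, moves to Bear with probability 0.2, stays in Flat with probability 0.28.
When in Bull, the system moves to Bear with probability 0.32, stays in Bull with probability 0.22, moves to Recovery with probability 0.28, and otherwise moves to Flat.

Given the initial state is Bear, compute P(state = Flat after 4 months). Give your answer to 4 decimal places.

Propagate the distribution vector 4 months from Bear.
After 0 months: (0.0000, 1.0000, 0.0000, 0.0000)
After 1 month: (0.2800, 0.2600, 0.3000, 0.1600)
After 2 months: (0.2564, 0.2292, 0.2748, 0.2396)
After 3 months: (0.2584, 0.2374, 0.2658, 0.2385)
After 4 months: (0.2589, 0.2377, 0.2661, 0.2374)
P(in Flat after 4 months) = 0.2661

0.2661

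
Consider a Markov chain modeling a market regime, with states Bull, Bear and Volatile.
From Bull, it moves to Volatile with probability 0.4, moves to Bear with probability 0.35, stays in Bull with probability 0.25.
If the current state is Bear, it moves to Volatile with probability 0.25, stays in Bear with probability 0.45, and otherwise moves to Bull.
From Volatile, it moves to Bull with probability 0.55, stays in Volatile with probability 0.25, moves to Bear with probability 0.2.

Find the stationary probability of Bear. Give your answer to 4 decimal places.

Let the stationary distribution be π with π = πP and π_1 + π_2 + π_3 = 1.
π_1 = 0.25·π_1 + 0.3·π_2 + 0.55·π_3
π_2 = 0.35·π_1 + 0.45·π_2 + 0.2·π_3
Solving with the normalization constraint gives π = (0.3580, 0.3383, 0.3037).
So the stationary probability of Bear is 0.3383.

0.3383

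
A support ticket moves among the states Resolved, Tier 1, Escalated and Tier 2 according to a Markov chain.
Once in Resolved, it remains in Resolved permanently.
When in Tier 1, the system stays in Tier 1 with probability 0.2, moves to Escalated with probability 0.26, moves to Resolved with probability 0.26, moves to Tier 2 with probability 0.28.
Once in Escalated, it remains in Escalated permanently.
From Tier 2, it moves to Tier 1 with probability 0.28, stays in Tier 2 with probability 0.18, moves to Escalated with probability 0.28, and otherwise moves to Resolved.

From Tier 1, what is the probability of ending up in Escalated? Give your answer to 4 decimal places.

Let h(s) be the probability of absorption at Escalated starting from transient state s. Then h(Escalated) = 1 and h(Resolved) = 0. By first-step analysis:
h(Tier 1) = 0.26·0 + 0.2·h(Tier 1) + 0.26·1 + 0.28·h(Tier 2)
h(Tier 2) = 0.26·0 + 0.28·h(Tier 1) + 0.28·1 + 0.18·h(Tier 2)
Solving: h(Tier 1) = 0.5048, h(Tier 2) = 0.5139.
Starting from Tier 1, the probability is 0.5048.

0.5048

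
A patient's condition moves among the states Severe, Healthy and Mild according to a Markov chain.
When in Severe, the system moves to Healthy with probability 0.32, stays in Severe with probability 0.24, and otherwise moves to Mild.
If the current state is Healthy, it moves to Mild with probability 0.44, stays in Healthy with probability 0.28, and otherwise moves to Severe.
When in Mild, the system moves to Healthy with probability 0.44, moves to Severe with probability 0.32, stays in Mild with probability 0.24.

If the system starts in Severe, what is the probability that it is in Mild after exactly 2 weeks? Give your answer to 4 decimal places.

Sum over the intermediate state after 1 week:
P = P(Severe→Severe)·P(Severe→Mild) + P(Severe→Healthy)·P(Healthy→Mild) + P(Severe→Mild)·P(Mild→Mild)
  = 0.24×0.44 + 0.32×0.44 + 0.44×0.24
  = 0.1056 + 0.1408 + 0.1056 = 0.3520

0.3520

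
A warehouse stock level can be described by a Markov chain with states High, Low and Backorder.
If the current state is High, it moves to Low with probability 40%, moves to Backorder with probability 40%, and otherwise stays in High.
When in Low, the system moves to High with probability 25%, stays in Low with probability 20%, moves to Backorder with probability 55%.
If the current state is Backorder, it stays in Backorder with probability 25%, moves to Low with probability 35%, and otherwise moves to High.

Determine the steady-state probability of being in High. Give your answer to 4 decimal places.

Let the stationary distribution be π with π = πP and π_1 + π_2 + π_3 = 1.
π_1 = 0.2·π_1 + 0.25·π_2 + 0.4·π_3
π_2 = 0.4·π_1 + 0.2·π_2 + 0.35·π_3
Solving with the normalization constraint gives π = (0.2937, 0.3171, 0.3892).
So the stationary probability of High is 0.2937.

0.2937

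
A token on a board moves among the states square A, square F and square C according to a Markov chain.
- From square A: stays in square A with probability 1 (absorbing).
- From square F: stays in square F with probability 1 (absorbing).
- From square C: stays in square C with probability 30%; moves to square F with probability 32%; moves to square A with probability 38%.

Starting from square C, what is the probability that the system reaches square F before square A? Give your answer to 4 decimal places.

Let h(s) be the probability of absorption at square F starting from transient state s. Then h(square F) = 1 and h(square A) = 0. By first-step analysis:
h(square C) = 0.38·0 + 0.32·1 + 0.3·h(square C)
Solving: h(square C) = 0.4571.
Starting from square C, the probability is 0.4571.

0.4571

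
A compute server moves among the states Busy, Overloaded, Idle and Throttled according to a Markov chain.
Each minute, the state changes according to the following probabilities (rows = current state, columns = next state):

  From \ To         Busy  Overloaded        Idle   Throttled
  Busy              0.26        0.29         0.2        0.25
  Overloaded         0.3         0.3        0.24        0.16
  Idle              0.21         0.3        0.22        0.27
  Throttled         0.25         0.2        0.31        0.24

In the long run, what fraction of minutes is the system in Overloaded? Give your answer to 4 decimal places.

0.2747

Let the stationary distribution be π with π = πP and π_1 + π_2 + π_3 + π_4 = 1.
π_1 = 0.26·π_1 + 0.3·π_2 + 0.21·π_3 + 0.25·π_4
π_2 = 0.29·π_1 + 0.3·π_2 + 0.3·π_3 + 0.2·π_4
π_3 = 0.2·π_1 + 0.24·π_2 + 0.22·π_3 + 0.31·π_4
Solving with the normalization constraint gives π = (0.2567, 0.2747, 0.2409, 0.2278).
So the stationary probability of Overloaded is 0.2747.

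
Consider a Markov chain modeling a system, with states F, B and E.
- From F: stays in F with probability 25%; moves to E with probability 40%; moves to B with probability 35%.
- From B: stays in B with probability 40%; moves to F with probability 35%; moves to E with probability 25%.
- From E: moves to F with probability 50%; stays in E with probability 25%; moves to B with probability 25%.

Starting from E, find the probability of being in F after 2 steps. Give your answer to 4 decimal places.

0.3375

Sum over the intermediate state after 1 step:
P = P(E→F)·P(F→F) + P(E→B)·P(B→F) + P(E→E)·P(E→F)
  = 0.5×0.25 + 0.25×0.35 + 0.25×0.5
  = 0.1250 + 0.0875 + 0.1250 = 0.3375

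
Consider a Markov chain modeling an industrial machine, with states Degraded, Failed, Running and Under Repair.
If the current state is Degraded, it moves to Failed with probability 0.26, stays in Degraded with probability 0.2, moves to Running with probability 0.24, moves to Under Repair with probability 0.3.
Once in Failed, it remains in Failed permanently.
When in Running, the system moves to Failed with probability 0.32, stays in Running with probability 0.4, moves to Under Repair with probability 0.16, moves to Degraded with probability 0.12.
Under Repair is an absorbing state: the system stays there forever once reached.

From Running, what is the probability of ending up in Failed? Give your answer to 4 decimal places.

0.6365

Let h(s) be the probability of absorption at Failed starting from transient state s. Then h(Failed) = 1 and h(Under Repair) = 0. By first-step analysis:
h(Degraded) = 0.2·h(Degraded) + 0.26·1 + 0.24·h(Running) + 0.3·0
h(Running) = 0.12·h(Degraded) + 0.32·1 + 0.4·h(Running) + 0.16·0
Solving: h(Degraded) = 0.5160, h(Running) = 0.6365.
Starting from Running, the probability is 0.6365.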